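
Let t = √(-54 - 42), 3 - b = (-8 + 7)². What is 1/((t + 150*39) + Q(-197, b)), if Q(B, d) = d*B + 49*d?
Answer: 2777/15423506 - I*√6/7711753 ≈ 0.00018005 - 3.1763e-7*I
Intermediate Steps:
b = 2 (b = 3 - (-8 + 7)² = 3 - 1*(-1)² = 3 - 1*1 = 3 - 1 = 2)
t = 4*I*√6 (t = √(-96) = 4*I*√6 ≈ 9.798*I)
Q(B, d) = 49*d + B*d (Q(B, d) = B*d + 49*d = 49*d + B*d)
1/((t + 150*39) + Q(-197, b)) = 1/((4*I*√6 + 150*39) + 2*(49 - 197)) = 1/((4*I*√6 + 5850) + 2*(-148)) = 1/((5850 + 4*I*√6) - 296) = 1/(5554 + 4*I*√6)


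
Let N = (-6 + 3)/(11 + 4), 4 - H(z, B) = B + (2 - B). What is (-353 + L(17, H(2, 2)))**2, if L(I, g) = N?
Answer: 3118756/25 ≈ 1.2475e+5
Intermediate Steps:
H(z, B) = 2 (H(z, B) = 4 - (B + (2 - B)) = 4 - 1*2 = 4 - 2 = 2)
N = -1/5 (N = -3/15 = -3*1/15 = -1/5 ≈ -0.20000)
L(I, g) = -1/5
(-353 + L(17, H(2, 2)))**2 = (-353 - 1/5)**2 = (-1766/5)**2 = 3118756/25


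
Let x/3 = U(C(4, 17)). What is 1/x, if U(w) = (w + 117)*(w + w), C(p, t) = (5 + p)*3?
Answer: 1/23328 ≈ 4.2867e-5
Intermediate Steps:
C(p, t) = 15 + 3*p
U(w) = 2*w*(117 + w) (U(w) = (117 + w)*(2*w) = 2*w*(117 + w))
x = 23328 (x = 3*(2*(15 + 3*4)*(117 + (15 + 3*4))) = 3*(2*(15 + 12)*(117 + (15 + 12))) = 3*(2*27*(117 + 27)) = 3*(2*27*144) = 3*7776 = 23328)
1/x = 1/23328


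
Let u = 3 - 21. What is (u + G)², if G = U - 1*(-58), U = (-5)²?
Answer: 4225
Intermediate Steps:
u = -18
U = 25
G = 83 (G = 25 - 1*(-58) = 25 + 58 = 83)
(u + G)² = (-18 + 83)² = 65² = 4225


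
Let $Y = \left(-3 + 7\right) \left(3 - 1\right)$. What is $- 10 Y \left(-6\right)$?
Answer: $480$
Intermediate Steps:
$Y = 8$ ($Y = 4 \cdot 2 = 8$)
$- 10 Y \left(-6\right) = \left(-10\right) 8 \left(-6\right) = \left(-80\right) \left(-6\right) = 480$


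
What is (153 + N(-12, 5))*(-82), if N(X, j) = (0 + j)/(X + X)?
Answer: -150347/12 ≈ -12529.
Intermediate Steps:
N(X, j) = j/(2*X) (N(X, j) = j/((2*X)) = j*(1/(2*X)) = j/(2*X))
(153 + N(-12, 5))*(-82) = (153 + (½)*5/(-12))*(-82) = (153 + (½)*5*(-1/12))*(-82) = (153 - 5/24)*(-82) = (3667/24)*(-82) = -150347/12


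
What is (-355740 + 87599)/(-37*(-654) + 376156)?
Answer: -268141/400354 ≈ -0.66976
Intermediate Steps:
(-355740 + 87599)/(-37*(-654) + 376156) = -268141/(24198 + 376156) = -268141/400354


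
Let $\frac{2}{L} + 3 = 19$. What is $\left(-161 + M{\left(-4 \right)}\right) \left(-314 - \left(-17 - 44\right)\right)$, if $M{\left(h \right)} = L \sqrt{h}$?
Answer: $40733 - \frac{253 i}{4} \approx 40733.0 - 63.25 i$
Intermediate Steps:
$L = \frac{1}{8}$ ($L = \frac{2}{-3 + 19} = \frac{2}{16} = 2 \cdot \frac{1}{16} = \frac{1}{8} \approx 0.125$)
$M{\left(h \right)} = \frac{\sqrt{h}}{8}$
$\left(-161 + M{\left(-4 \right)}\right) \left(-314 - \left(-17 - 44\right)\right) = \left(-161 + \frac{\sqrt{-4}}{8}\right) \left(-314 - \left(-17 - 44\right)\right) = \left(-161 + \frac{2 i}{8}\right) \left(-314 + \left(17 - -44\right)\right) = \left(-161 + \frac{i}{4}\right) \left(-314 + \left(17 + 44\right)\right) = \left(-161 + \frac{i}{4}\right) \left(-314 + 61\right) = \left(-161 + \frac{i}{4}\right) \left(-253\right) = 40733 - \frac{253 i}{4}$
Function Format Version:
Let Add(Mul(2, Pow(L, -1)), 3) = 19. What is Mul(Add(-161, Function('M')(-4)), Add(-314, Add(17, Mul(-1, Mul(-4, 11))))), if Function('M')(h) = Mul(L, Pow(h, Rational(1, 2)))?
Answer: Add(40733, Mul(Rational(-253, 4), I)) ≈ Add(40733., Mul(-63.250, I))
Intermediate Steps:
L = Rational(1, 8) (L = Mul(2, Pow(Add(-3, 19), -1)) = Mul(2, Pow(16, -1)) = Mul(2, Rational(1, 16)) = Rational(1, 8) ≈ 0.12500)
Function('M')(h) = Mul(Rational(1, 8), Pow(h, Rational(1, 2)))
Mul(Add(-161, Function('M')(-4)), Add(-314, Add(17, Mul(-1, Mul(-4, 11))))) = Mul(Add(-161, Mul(Rational(1, 8), Pow(-4, Rational(1, 2)))), Add(-314, Add(17, Mul(-1, Mul(-4, 11))))) = Mul(Add(-161, Mul(Rational(1, 8), Mul(2, I))), Add(-314, Add(17, Mul(-1, -44)))) = Mul(Add(-161, Mul(Rational(1, 4), I)), Add(-314, Add(17, 44))) = Mul(Add(-161, Mul(Rational(1, 4), I)), Add(-314, 61)) = Mul(Add(-161, Mul(Rational(1, 4), I)), -253) = Add(40733, Mul(Rational(-253, 4), I))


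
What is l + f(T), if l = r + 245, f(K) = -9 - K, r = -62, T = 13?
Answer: 161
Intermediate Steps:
l = 183 (l = -62 + 245 = 183)
l + f(T) = 183 + (-9 - 1*13) = 183 + (-9 - 13) = 183 - 22 = 161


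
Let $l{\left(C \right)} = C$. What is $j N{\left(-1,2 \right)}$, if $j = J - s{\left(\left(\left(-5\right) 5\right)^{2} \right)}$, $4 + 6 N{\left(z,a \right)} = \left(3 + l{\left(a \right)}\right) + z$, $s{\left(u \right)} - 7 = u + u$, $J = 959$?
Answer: $0$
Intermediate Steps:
$s{\left(u \right)} = 7 + 2 u$ ($s{\left(u \right)} = 7 + \left(u + u\right) = 7 + 2 u$)
$N{\left(z,a \right)} = - \frac{1}{6} + \frac{a}{6} + \frac{z}{6}$ ($N{\left(z,a \right)} = - \frac{2}{3} + \frac{\left(3 + a\right) + z}{6} = - \frac{2}{3} + \frac{3 + a + z}{6} = - \frac{2}{3} + \left(\frac{1}{2} + \frac{a}{6} + \frac{z}{6}\right) = - \frac{1}{6} + \frac{a}{6} + \frac{z}{6}$)
$j = -298$ ($j = 959 - \left(7 + 2 \left(\left(-5\right) 5\right)^{2}\right) = 959 - \left(7 + 2 \left(-25\right)^{2}\right) = 959 - \left(7 + 2 \cdot 625\right) = 959 - \left(7 + 1250\right) = 959 - 1257 = -298$)
$j N{\left(-1,2 \right)} = - 298 \left(- \frac{1}{6} + \frac{1}{6} \cdot 2 + \frac{1}{6} \left(-1\right)\right) = - 298 \left(- \frac{1}{6} + \frac{1}{3} - \frac{1}{6}\right) = \left(-298\right) 0 = 0$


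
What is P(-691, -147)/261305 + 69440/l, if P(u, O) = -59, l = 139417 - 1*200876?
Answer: -18148645281/16059543995 ≈ -1.1301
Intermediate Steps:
l = -61459 (l = 139417 - 200876 = -61459)
P(-691, -147)/261305 + 69440/l = -59/261305 + 69440/(-61459) = -59*1/261305 + 69440*(-1/61459) = -59/261305 - 69440/61459 = -18148645281/16059543995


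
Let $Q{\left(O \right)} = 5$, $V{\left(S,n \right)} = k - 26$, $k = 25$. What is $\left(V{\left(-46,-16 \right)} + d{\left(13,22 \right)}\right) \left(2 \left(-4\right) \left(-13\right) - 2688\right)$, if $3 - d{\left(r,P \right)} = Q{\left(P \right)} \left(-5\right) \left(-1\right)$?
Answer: $59432$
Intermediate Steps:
$V{\left(S,n \right)} = -1$ ($V{\left(S,n \right)} = 25 - 26 = -1$)
$d{\left(r,P \right)} = -22$ ($d{\left(r,P \right)} = 3 - 5 \left(-5\right) \left(-1\right) = 3 - \left(-25\right) \left(-1\right) = 3 - 25 = -22$)
$\left(V{\left(-46,-16 \right)} + d{\left(13,22 \right)}\right) \left(2 \left(-4\right) \left(-13\right) - 2688\right) = \left(-1 - 22\right) \left(2 \left(-4\right) \left(-13\right) - 2688\right) = - 23 \left(\left(-8\right) \left(-13\right) - 2688\right) = - 23 \left(104 - 2688\right) = \left(-23\right) \left(-2584\right) = 59432$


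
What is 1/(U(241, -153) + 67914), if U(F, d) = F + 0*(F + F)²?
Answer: 1/68155 ≈ 1.4672e-5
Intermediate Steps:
U(F, d) = F (U(F, d) = F + 0*(2*F)² = F + 0*(4*F²) = F + 0 = F)
1/(U(241, -153) + 67914) = 1/(241 + 67914) = 1/68155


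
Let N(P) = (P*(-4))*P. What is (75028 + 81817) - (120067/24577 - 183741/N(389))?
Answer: 2333159203784875/14876064868 ≈ 1.5684e+5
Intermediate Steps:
N(P) = -4*P**2 (N(P) = (-4*P)*P = -4*P**2)
(75028 + 81817) - (120067/24577 - 183741/N(389)) = (75028 + 81817) - (120067/24577 - 183741/((-4*389**2))) = 156845 - (120067*(1/24577) - 183741/((-4*151321))) = 156845 - (120067/24577 - 183741/(-605284)) = 156845 - (120067/24577 - 183741*(-1/605284)) = 156845 - (120067/24577 + 183741/605284) = 156845 - 1*77190436585/14876064868 = 156845 - 77190436585/14876064868 = 2333159203784875/14876064868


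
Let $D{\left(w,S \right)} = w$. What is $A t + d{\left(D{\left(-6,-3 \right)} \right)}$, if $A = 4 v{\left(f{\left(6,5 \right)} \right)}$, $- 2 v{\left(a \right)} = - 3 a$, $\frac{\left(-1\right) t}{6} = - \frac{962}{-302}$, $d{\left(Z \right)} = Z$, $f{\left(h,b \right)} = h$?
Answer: $- \frac{104802}{151} \approx -694.05$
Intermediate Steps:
$t = - \frac{2886}{151}$ ($t = - 6 \left(- \frac{962}{-302}\right) = - 6 \left(\left(-962\right) \left(- \frac{1}{302}\right)\right) = \left(-6\right) \frac{481}{151} = - \frac{2886}{151} \approx -19.113$)
$v{\left(a \right)} = \frac{3 a}{2}$ ($v{\left(a \right)} = - \frac{\left(-3\right) a}{2} = \frac{3 a}{2}$)
$A = 36$ ($A = 4 \cdot \frac{3}{2} \cdot 6 = 4 \cdot 9 = 36$)
$A t + d{\left(D{\left(-6,-3 \right)} \right)} = 36 \left(- \frac{2886}{151}\right) - 6 = - \frac{103896}{151} - 6 = - \frac{104802}{151}$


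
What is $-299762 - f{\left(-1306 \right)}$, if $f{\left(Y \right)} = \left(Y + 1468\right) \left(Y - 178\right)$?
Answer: $-59354$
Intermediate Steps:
$f{\left(Y \right)} = \left(-178 + Y\right) \left(1468 + Y\right)$ ($f{\left(Y \right)} = \left(1468 + Y\right) \left(-178 + Y\right) = \left(-178 + Y\right) \left(1468 + Y\right)$)
$-299762 - f{\left(-1306 \right)} = -299762 - \left(-261304 + \left(-1306\right)^{2} + 1290 \left(-1306\right)\right) = -299762 - \left(-261304 + 1705636 - 1684740\right) = -299762 - -240408 = -299762 + 240408 = -59354$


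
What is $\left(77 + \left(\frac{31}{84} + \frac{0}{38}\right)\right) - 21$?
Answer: $\frac{4735}{84} \approx 56.369$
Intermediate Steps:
$\left(77 + \left(\frac{31}{84} + \frac{0}{38}\right)\right) - 21 = \left(77 + \left(31 \cdot \frac{1}{84} + 0 \cdot \frac{1}{38}\right)\right) - 21 = \left(77 + \left(\frac{31}{84} + 0\right)\right) - 21 = \left(77 + \frac{31}{84}\right) - 21 = \frac{6499}{84} - 21 = \frac{4735}{84}$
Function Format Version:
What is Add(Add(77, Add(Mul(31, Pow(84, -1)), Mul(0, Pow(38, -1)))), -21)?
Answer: Rational(4735, 84) ≈ 56.369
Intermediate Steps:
Add(Add(77, Add(Mul(31, Pow(84, -1)), Mul(0, Pow(38, -1)))), -21) = Add(Add(77, Add(Mul(31, Rational(1, 84)), Mul(0, Rational(1, 38)))), -21) = Add(Add(77, Add(Rational(31, 84), 0)), -21) = Add(Add(77, Rational(31, 84)), -21) = Add(Rational(6499, 84), -21) = Rational(4735, 84)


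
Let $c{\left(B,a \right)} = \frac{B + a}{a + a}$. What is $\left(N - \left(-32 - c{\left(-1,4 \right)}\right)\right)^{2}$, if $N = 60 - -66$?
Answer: $\frac{1605289}{64} \approx 25083.0$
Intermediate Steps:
$c{\left(B,a \right)} = \frac{B + a}{2 a}$
$N = 126$ ($N = 60 + 66 = 126$)
$\left(N - \left(-32 - c{\left(-1,4 \right)}\right)\right)^{2} = \left(126 + \left(\left(41 + \frac{-1 + 4}{2 \cdot 4}\right) - 9\right)\right)^{2} = \left(126 + \left(\left(41 + \frac{1}{2} \cdot \frac{1}{4} \cdot 3\right) - 9\right)\right)^{2} = \left(126 + \left(\left(41 + \frac{3}{8}\right) - 9\right)\right)^{2} = \left(126 + \left(\frac{331}{8} - 9\right)\right)^{2} = \left(126 + \frac{259}{8}\right)^{2} = \left(\frac{1267}{8}\right)^{2} = \frac{1605289}{64}$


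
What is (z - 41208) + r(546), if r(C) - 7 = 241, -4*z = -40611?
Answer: -123229/4 ≈ -30807.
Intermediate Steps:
z = 40611/4 (z = -1/4*(-40611) = 40611/4 ≈ 10153.)
r(C) = 248 (r(C) = 7 + 241 = 248)
(z - 41208) + r(546) = (40611/4 - 41208) + 248 = -124221/4 + 248 = -123229/4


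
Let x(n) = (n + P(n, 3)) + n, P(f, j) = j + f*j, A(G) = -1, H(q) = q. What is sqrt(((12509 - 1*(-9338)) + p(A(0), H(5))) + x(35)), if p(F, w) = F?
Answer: 2*sqrt(5506) ≈ 148.40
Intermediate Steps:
x(n) = 3 + 5*n (x(n) = (n + 3*(1 + n)) + n = (n + (3 + 3*n)) + n = (3 + 4*n) + n = 3 + 5*n)
sqrt(((12509 - 1*(-9338)) + p(A(0), H(5))) + x(35)) = sqrt(((12509 - 1*(-9338)) - 1) + (3 + 5*35)) = sqrt(((12509 + 9338) - 1) + (3 + 175)) = sqrt((21847 - 1) + 178) = sqrt(21846 + 178) = sqrt(22024) = 2*sqrt(5506)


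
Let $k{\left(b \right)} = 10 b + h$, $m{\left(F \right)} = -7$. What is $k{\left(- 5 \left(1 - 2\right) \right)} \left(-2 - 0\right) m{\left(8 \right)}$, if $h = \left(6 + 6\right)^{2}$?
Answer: $2716$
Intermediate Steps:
$h = 144$ ($h = 12^{2} = 144$)
$k{\left(b \right)} = 144 + 10 b$ ($k{\left(b \right)} = 10 b + 144 = 144 + 10 b$)
$k{\left(- 5 \left(1 - 2\right) \right)} \left(-2 - 0\right) m{\left(8 \right)} = \left(144 + 10 \left(- 5 \left(1 - 2\right)\right)\right) \left(-2 - 0\right) \left(-7\right) = \left(144 + 10 \left(\left(-5\right) \left(-1\right)\right)\right) \left(-2 + 0\right) \left(-7\right) = \left(144 + 10 \cdot 5\right) \left(-2\right) \left(-7\right) = \left(144 + 50\right) \left(-2\right) \left(-7\right) = 194 \left(-2\right) \left(-7\right) = \left(-388\right) \left(-7\right) = 2716$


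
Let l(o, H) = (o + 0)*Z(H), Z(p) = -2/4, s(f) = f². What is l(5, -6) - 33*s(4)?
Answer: -1061/2 ≈ -530.50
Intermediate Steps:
Z(p) = -½ (Z(p) = -2*¼ = -½)
l(o, H) = -o/2 (l(o, H) = (o + 0)*(-½) = o*(-½) = -o/2)
l(5, -6) - 33*s(4) = -½*5 - 33*4² = -5/2 - 33*16 = -5/2 - 528 = -1061/2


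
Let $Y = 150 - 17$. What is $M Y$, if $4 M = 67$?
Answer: $\frac{8911}{4} \approx 2227.8$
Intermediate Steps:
$M = \frac{67}{4}$ ($M = \frac{1}{4} \cdot 67 = \frac{67}{4} \approx 16.75$)
$Y = 133$ ($Y = 150 - 17 = 133$)
$M Y = \frac{67}{4} \cdot 133 = \frac{8911}{4}$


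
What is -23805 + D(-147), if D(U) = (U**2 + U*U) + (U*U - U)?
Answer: 41169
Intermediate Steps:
D(U) = -U + 3*U**2 (D(U) = (U**2 + U**2) + (U**2 - U) = 2*U**2 + (U**2 - U) = -U + 3*U**2)
-23805 + D(-147) = -23805 - 147*(-1 + 3*(-147)) = -23805 - 147*(-1 - 441) = -23805 - 147*(-442) = -23805 + 64974 = 41169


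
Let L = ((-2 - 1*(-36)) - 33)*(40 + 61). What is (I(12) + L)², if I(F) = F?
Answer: 12769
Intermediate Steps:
L = 101 (L = ((-2 + 36) - 33)*101 = (34 - 33)*101 = 1*101 = 101)
(I(12) + L)² = (12 + 101)² = 113² = 12769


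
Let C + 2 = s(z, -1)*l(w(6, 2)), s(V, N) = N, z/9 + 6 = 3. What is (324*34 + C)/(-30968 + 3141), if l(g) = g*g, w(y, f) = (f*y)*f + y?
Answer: -10114/27827 ≈ -0.36346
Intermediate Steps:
z = -27 (z = -54 + 9*3 = -54 + 27 = -27)
w(y, f) = y + y*f² (w(y, f) = y*f² + y = y + y*f²)
l(g) = g²
C = -902 (C = -2 - (6*(1 + 2²))² = -2 - (6*(1 + 4))² = -2 - (6*5)² = -2 - 1*30² = -2 - 1*900 = -2 - 900 = -902)
(324*34 + C)/(-30968 + 3141) = (324*34 - 902)/(-30968 + 3141) = (11016 - 902)/(-27827) = 10114*(-1/27827) = -10114/27827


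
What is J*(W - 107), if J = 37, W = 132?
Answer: 925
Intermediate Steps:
J*(W - 107) = 37*(132 - 107) = 37*25 = 925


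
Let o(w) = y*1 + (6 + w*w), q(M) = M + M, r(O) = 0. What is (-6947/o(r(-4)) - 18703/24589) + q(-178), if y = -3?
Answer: -197136944/73767 ≈ -2672.4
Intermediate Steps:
q(M) = 2*M
o(w) = 3 + w**2 (o(w) = -3*1 + (6 + w*w) = -3 + (6 + w**2) = 3 + w**2)
(-6947/o(r(-4)) - 18703/24589) + q(-178) = (-6947/(3 + 0**2) - 18703/24589) + 2*(-178) = (-6947/(3 + 0) - 18703*1/24589) - 356 = (-6947/3 - 18703/24589) - 356 = -170875892/73767 - 356 = -197136944/73767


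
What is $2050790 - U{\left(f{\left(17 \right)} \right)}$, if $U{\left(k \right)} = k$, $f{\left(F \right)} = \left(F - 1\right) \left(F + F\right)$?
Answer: $2050246$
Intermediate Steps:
$f{\left(F \right)} = 2 F \left(-1 + F\right)$ ($f{\left(F \right)} = \left(-1 + F\right) 2 F = 2 F \left(-1 + F\right)$)
$2050790 - U{\left(f{\left(17 \right)} \right)} = 2050790 - 2 \cdot 17 \left(-1 + 17\right) = 2050790 - 2 \cdot 17 \cdot 16 = 2050790 - 544 = 2050246$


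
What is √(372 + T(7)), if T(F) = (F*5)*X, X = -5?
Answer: √197 ≈ 14.036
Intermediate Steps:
T(F) = -25*F (T(F) = (F*5)*(-5) = (5*F)*(-5) = -25*F)
√(372 + T(7)) = √(372 - 25*7) = √(372 - 175) = √197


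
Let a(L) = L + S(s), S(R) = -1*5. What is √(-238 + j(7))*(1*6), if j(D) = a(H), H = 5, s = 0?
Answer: 6*I*√238 ≈ 92.563*I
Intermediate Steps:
S(R) = -5
a(L) = -5 + L (a(L) = L - 5 = -5 + L)
j(D) = 0 (j(D) = -5 + 5 = 0)
√(-238 + j(7))*(1*6) = √(-238 + 0)*(1*6) = √(-238)*6 = (I*√238)*6 = 6*I*√238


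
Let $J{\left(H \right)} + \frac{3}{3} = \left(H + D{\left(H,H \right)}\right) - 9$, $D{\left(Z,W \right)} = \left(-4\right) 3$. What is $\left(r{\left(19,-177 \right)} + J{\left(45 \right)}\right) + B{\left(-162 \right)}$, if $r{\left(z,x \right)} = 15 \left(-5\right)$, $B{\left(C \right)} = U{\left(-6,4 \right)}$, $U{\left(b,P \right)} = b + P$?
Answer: $-54$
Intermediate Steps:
$U{\left(b,P \right)} = P + b$
$B{\left(C \right)} = -2$ ($B{\left(C \right)} = 4 - 6 = -2$)
$D{\left(Z,W \right)} = -12$
$r{\left(z,x \right)} = -75$
$J{\left(H \right)} = -22 + H$ ($J{\left(H \right)} = -1 + \left(\left(H - 12\right) - 9\right) = -1 + \left(\left(-12 + H\right) - 9\right) = -1 + \left(-21 + H\right) = -22 + H$)
$\left(r{\left(19,-177 \right)} + J{\left(45 \right)}\right) + B{\left(-162 \right)} = \left(-75 + \left(-22 + 45\right)\right) - 2 = \left(-75 + 23\right) - 2 = -52 - 2 = -54$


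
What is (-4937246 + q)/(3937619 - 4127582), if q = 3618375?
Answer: 1318871/189963 ≈ 6.9428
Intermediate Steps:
(-4937246 + q)/(3937619 - 4127582) = (-4937246 + 3618375)/(3937619 - 4127582) = -1318871/(-189963) = -1318871*(-1/189963) = 1318871/189963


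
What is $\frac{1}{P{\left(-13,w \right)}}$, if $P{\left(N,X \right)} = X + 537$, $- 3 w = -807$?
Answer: $\frac{1}{806} \approx 0.0012407$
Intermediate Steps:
$w = 269$ ($w = \left(- \frac{1}{3}\right) \left(-807\right) = 269$)
$P{\left(N,X \right)} = 537 + X$
$\frac{1}{P{\left(-13,w \right)}} = \frac{1}{537 + 269} = \frac{1}{806}$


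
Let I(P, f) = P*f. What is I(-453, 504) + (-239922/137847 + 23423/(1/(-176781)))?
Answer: -190273415676549/45949 ≈ -4.1410e+9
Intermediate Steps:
I(-453, 504) + (-239922/137847 + 23423/(1/(-176781))) = -453*504 + (-239922/137847 + 23423/(1/(-176781))) = -228312 + (-239922*1/137847 + 23423/(-1/176781)) = -228312 + (-79974/45949 + 23423*(-176781)) = -228312 + (-79974/45949 - 4140741363) = -228312 - 190262924968461/45949 = -190273415676549/45949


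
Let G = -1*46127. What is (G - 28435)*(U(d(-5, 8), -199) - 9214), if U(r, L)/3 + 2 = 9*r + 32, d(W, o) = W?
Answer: 690369558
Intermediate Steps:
U(r, L) = 90 + 27*r (U(r, L) = -6 + 3*(9*r + 32) = -6 + 3*(32 + 9*r) = -6 + (96 + 27*r) = 90 + 27*r)
G = -46127
(G - 28435)*(U(d(-5, 8), -199) - 9214) = (-46127 - 28435)*((90 + 27*(-5)) - 9214) = -74562*((90 - 135) - 9214) = -74562*(-45 - 9214) = -74562*(-9259) = 690369558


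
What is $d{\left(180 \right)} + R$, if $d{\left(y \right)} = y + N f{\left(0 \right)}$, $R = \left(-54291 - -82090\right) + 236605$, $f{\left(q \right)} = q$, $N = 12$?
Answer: $264584$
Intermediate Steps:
$R = 264404$ ($R = \left(-54291 + 82090\right) + 236605 = 27799 + 236605 = 264404$)
$d{\left(y \right)} = y$ ($d{\left(y \right)} = y + 12 \cdot 0 = y + 0 = y$)
$d{\left(180 \right)} + R = 180 + 264404 = 264584$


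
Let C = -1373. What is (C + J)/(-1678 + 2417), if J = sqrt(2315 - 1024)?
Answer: -1373/739 + sqrt(1291)/739 ≈ -1.8093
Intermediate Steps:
J = sqrt(1291) ≈ 35.930
(C + J)/(-1678 + 2417) = (-1373 + sqrt(1291))/(-1678 + 2417) = (-1373 + sqrt(1291))/739 = (-1373 + sqrt(1291))*(1/739) = -1373/739 + sqrt(1291)/739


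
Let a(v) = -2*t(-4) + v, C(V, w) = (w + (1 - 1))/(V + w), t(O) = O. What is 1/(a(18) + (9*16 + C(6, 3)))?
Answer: 3/511 ≈ 0.0058708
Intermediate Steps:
C(V, w) = w/(V + w) (C(V, w) = (w + 0)/(V + w) = w/(V + w))
a(v) = 8 + v (a(v) = -2*(-4) + v = 8 + v)
1/(a(18) + (9*16 + C(6, 3))) = 1/((8 + 18) + (9*16 + 3/(6 + 3))) = 1/(26 + (144 + 3/9)) = 1/(26 + (144 + 3*(⅑))) = 1/(26 + (144 + ⅓)) = 1/(26 + 433/3) = 1/(511/3) = 3/511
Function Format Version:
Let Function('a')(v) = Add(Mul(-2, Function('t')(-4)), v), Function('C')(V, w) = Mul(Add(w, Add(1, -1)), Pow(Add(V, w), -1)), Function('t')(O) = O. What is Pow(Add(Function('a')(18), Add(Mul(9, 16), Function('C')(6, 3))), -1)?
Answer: Rational(3, 511) ≈ 0.0058708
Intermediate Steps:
Function('C')(V, w) = Mul(w, Pow(Add(V, w), -1)) (Function('C')(V, w) = Mul(Add(w, 0), Pow(Add(V, w), -1)) = Mul(w, Pow(Add(V, w), -1)))
Function('a')(v) = Add(8, v) (Function('a')(v) = Add(Mul(-2, -4), v) = Add(8, v))
Pow(Add(Function('a')(18), Add(Mul(9, 16), Function('C')(6, 3))), -1) = Pow(Add(Add(8, 18), Add(Mul(9, 16), Mul(3, Pow(Add(6, 3), -1)))), -1) = Pow(Add(26, Add(144, Mul(3, Pow(9, -1)))), -1) = Pow(Add(26, Add(144, Mul(3, Rational(1, 9)))), -1) = Pow(Add(26, Add(144, Rational(1, 3))), -1) = Pow(Add(26, Rational(433, 3)), -1) = Pow(Rational(511, 3), -1) = Rational(3, 511)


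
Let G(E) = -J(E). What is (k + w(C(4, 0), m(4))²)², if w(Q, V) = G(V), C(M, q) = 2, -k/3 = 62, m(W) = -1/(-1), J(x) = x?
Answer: 34225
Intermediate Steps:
m(W) = 1 (m(W) = -1*(-1) = 1)
k = -186 (k = -3*62 = -186)
G(E) = -E
w(Q, V) = -V
(k + w(C(4, 0), m(4))²)² = (-186 + (-1*1)²)² = (-186 + (-1)²)² = (-186 + 1)² = (-185)² = 34225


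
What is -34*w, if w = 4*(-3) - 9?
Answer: 714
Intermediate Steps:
w = -21 (w = -12 - 9 = -21)
-34*w = -34*(-21) = 714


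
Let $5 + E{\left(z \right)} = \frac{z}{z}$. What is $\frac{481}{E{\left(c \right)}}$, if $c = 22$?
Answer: $- \frac{481}{4} \approx -120.25$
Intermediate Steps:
$E{\left(z \right)} = -4$ ($E{\left(z \right)} = -5 + \frac{z}{z} = -5 + 1 = -4$)
$\frac{481}{E{\left(c \right)}} = \frac{481}{-4} = 481 \left(- \frac{1}{4}\right) = - \frac{481}{4}$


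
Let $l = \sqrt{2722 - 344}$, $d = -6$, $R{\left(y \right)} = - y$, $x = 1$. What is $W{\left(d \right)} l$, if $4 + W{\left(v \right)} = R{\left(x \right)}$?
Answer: $- 5 \sqrt{2378} \approx -243.82$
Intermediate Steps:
$W{\left(v \right)} = -5$ ($W{\left(v \right)} = -4 - 1 = -5$)
$l = \sqrt{2378} \approx 48.765$
$W{\left(d \right)} l = - 5 \sqrt{2378}$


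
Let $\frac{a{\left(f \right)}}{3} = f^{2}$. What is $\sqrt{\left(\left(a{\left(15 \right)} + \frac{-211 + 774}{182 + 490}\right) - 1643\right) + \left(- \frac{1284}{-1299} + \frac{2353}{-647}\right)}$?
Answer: $\frac{i \sqrt{2148274705596923778}}{47065368} \approx 31.142 i$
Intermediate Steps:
$a{\left(f \right)} = 3 f^{2}$
$\sqrt{\left(\left(a{\left(15 \right)} + \frac{-211 + 774}{182 + 490}\right) - 1643\right) + \left(- \frac{1284}{-1299} + \frac{2353}{-647}\right)} = \sqrt{\left(\left(3 \cdot 15^{2} + \frac{-211 + 774}{182 + 490}\right) - 1643\right) + \left(- \frac{1284}{-1299} + \frac{2353}{-647}\right)} = \sqrt{\left(\left(3 \cdot 225 + \frac{563}{672}\right) - 1643\right) + \left(\left(-1284\right) \left(- \frac{1}{1299}\right) + 2353 \left(- \frac{1}{647}\right)\right)} = \sqrt{\left(\left(675 + 563 \cdot \frac{1}{672}\right) - 1643\right) + \left(\frac{428}{433} - \frac{2353}{647}\right)} = \sqrt{\left(\left(675 + \frac{563}{672}\right) - 1643\right) - \frac{741933}{280151}} = \sqrt{\left(\frac{454163}{672} - 1643\right) - \frac{741933}{280151}} = \sqrt{- \frac{649933}{672} - \frac{741933}{280151}} = \sqrt{- \frac{182577958859}{188261472}} = \frac{i \sqrt{2148274705596923778}}{47065368}$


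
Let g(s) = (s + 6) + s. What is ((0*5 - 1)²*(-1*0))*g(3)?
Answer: 0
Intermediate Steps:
g(s) = 6 + 2*s (g(s) = (6 + s) + s = 6 + 2*s)
((0*5 - 1)²*(-1*0))*g(3) = ((0*5 - 1)²*(-1*0))*(6 + 2*3) = ((0 - 1)²*0)*(6 + 6) = ((-1)²*0)*12 = (1*0)*12 = 0*12 = 0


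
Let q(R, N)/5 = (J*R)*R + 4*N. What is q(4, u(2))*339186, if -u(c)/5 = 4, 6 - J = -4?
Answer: 135674400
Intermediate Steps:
J = 10 (J = 6 - 1*(-4) = 6 + 4 = 10)
u(c) = -20 (u(c) = -5*4 = -20)
q(R, N) = 20*N + 50*R**2 (q(R, N) = 5*((10*R)*R + 4*N) = 5*(10*R**2 + 4*N) = 5*(4*N + 10*R**2) = 20*N + 50*R**2)
q(4, u(2))*339186 = (20*(-20) + 50*4**2)*339186 = (-400 + 50*16)*339186 = (-400 + 800)*339186 = 400*339186 = 135674400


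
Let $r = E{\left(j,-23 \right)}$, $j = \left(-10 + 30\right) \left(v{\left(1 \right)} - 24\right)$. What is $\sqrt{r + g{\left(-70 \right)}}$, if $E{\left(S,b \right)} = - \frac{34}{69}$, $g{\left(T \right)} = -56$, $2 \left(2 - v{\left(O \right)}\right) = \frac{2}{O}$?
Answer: $\frac{i \sqrt{268962}}{69} \approx 7.5162 i$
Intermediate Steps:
$v{\left(O \right)} = 2 - \frac{1}{O}$ ($v{\left(O \right)} = 2 - \frac{2 \frac{1}{O}}{2} = 2 - \frac{1}{O}$)
$j = -460$ ($j = \left(-10 + 30\right) \left(\left(2 - 1^{-1}\right) - 24\right) = 20 \left(\left(2 - 1\right) - 24\right) = 20 \left(1 - 24\right) = 20 \left(-23\right) = -460$)
$E{\left(S,b \right)} = - \frac{34}{69}$ ($E{\left(S,b \right)} = \left(-34\right) \frac{1}{69} = - \frac{34}{69}$)
$r = - \frac{34}{69} \approx -0.49275$
$\sqrt{r + g{\left(-70 \right)}} = \sqrt{- \frac{34}{69} - 56} = \sqrt{- \frac{3898}{69}} = \frac{i \sqrt{268962}}{69}$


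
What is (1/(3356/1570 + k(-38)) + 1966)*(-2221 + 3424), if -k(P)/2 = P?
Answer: 48357108493/20446 ≈ 2.3651e+6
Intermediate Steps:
k(P) = -2*P
(1/(3356/1570 + k(-38)) + 1966)*(-2221 + 3424) = (1/(3356/1570 - 2*(-38)) + 1966)*(-2221 + 3424) = (1/(3356*(1/1570) + 76) + 1966)*1203 = (1/(1678/785 + 76) + 1966)*1203 = (1/(61338/785) + 1966)*1203 = (785/61338 + 1966)*1203 = (120591293/61338)*1203 = 48357108493/20446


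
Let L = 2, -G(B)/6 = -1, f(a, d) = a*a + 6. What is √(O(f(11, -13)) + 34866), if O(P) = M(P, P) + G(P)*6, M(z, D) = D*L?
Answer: 2*√8789 ≈ 187.50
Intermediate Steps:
f(a, d) = 6 + a² (f(a, d) = a² + 6 = 6 + a²)
G(B) = 6 (G(B) = -6*(-1) = 6)
M(z, D) = 2*D (M(z, D) = D*2 = 2*D)
O(P) = 36 + 2*P (O(P) = 2*P + 6*6 = 2*P + 36 = 36 + 2*P)
√(O(f(11, -13)) + 34866) = √((36 + 2*(6 + 11²)) + 34866) = √((36 + 2*(6 + 121)) + 34866) = √((36 + 2*127) + 34866) = √((36 + 254) + 34866) = √(290 + 34866) = √35156 = 2*√8789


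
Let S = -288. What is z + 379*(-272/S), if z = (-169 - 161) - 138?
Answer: -1981/18 ≈ -110.06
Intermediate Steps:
z = -468 (z = -330 - 138 = -468)
z + 379*(-272/S) = -468 + 379*(-272/(-288)) = -468 + 379*(-272*(-1/288)) = -468 + 379*(17/18) = -468 + 6443/18 = -1981/18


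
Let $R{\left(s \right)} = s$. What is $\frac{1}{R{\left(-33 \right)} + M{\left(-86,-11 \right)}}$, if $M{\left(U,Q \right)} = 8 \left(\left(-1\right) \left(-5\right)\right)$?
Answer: $\frac{1}{7} \approx 0.14286$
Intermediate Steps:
$M{\left(U,Q \right)} = 40$ ($M{\left(U,Q \right)} = 8 \cdot 5 = 40$)
$\frac{1}{R{\left(-33 \right)} + M{\left(-86,-11 \right)}} = \frac{1}{-33 + 40} = \frac{1}{7}$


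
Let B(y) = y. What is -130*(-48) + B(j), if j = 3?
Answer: 6243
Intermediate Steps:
-130*(-48) + B(j) = -130*(-48) + 3 = 6240 + 3 = 6243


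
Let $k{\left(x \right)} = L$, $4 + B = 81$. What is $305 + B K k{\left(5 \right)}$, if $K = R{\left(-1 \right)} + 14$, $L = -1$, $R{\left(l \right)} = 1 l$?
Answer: $-696$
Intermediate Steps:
$B = 77$ ($B = -4 + 81 = 77$)
$R{\left(l \right)} = l$
$K = 13$ ($K = -1 + 14 = 13$)
$k{\left(x \right)} = -1$
$305 + B K k{\left(5 \right)} = 305 + 77 \cdot 13 \left(-1\right) = 305 + 77 \left(-13\right) = 305 - 1001 = -696$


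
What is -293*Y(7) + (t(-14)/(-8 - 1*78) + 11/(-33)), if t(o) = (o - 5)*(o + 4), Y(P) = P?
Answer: -264907/129 ≈ -2053.5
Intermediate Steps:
t(o) = (-5 + o)*(4 + o)
-293*Y(7) + (t(-14)/(-8 - 1*78) + 11/(-33)) = -293*7 + ((-20 + (-14)**2 - 1*(-14))/(-8 - 1*78) + 11/(-33)) = -2051 + ((-20 + 196 + 14)/(-8 - 78) + 11*(-1/33)) = -2051 + (190/(-86) - 1/3) = -2051 + (190*(-1/86) - 1/3) = -2051 + (-95/43 - 1/3) = -2051 - 328/129 = -264907/129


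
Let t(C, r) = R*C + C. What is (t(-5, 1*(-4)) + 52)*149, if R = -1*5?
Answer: 10728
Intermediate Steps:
R = -5
t(C, r) = -4*C (t(C, r) = -5*C + C = -4*C)
(t(-5, 1*(-4)) + 52)*149 = (-4*(-5) + 52)*149 = (20 + 52)*149 = 72*149 = 10728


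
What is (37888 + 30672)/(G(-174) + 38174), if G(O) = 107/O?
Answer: 11929440/6642169 ≈ 1.7960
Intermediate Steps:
(37888 + 30672)/(G(-174) + 38174) = (37888 + 30672)/(107/(-174) + 38174) = 68560/(107*(-1/174) + 38174) = 68560/(-107/174 + 38174) = 68560/(6642169/174) = 68560*(174/6642169) = 11929440/6642169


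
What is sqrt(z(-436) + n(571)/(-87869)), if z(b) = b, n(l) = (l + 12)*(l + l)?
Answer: I*sqrt(3424841016230)/87869 ≈ 21.061*I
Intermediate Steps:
n(l) = 2*l*(12 + l) (n(l) = (12 + l)*(2*l) = 2*l*(12 + l))
sqrt(z(-436) + n(571)/(-87869)) = sqrt(-436 + (2*571*(12 + 571))/(-87869)) = sqrt(-436 + (2*571*583)*(-1/87869)) = sqrt(-436 + 665786*(-1/87869)) = sqrt(-436 - 665786/87869) = sqrt(-38976670/87869) = I*sqrt(3424841016230)/87869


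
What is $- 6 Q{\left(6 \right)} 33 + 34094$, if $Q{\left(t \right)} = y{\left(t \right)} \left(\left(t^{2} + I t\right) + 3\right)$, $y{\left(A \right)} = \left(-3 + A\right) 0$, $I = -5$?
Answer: $34094$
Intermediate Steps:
$y{\left(A \right)} = 0$
$Q{\left(t \right)} = 0$ ($Q{\left(t \right)} = 0 \left(\left(t^{2} - 5 t\right) + 3\right) = 0 \left(3 + t^{2} - 5 t\right) = 0$)
$- 6 Q{\left(6 \right)} 33 + 34094 = \left(-6\right) 0 \cdot 33 + 34094 = 0 \cdot 33 + 34094 = 0 + 34094 = 34094$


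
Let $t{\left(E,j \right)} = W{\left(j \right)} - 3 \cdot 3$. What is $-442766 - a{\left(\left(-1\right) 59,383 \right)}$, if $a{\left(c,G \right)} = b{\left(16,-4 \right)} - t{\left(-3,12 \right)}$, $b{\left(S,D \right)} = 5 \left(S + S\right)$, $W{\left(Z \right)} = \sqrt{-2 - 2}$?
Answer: $-442935 + 2 i \approx -4.4294 \cdot 10^{5} + 2.0 i$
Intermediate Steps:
$W{\left(Z \right)} = 2 i$ ($W{\left(Z \right)} = \sqrt{-4} = 2 i$)
$b{\left(S,D \right)} = 10 S$ ($b{\left(S,D \right)} = 5 \cdot 2 S = 10 S$)
$t{\left(E,j \right)} = -9 + 2 i$ ($t{\left(E,j \right)} = 2 i - 3 \cdot 3 = 2 i - 9 = -9 + 2 i$)
$a{\left(c,G \right)} = 169 - 2 i$ ($a{\left(c,G \right)} = 10 \cdot 16 - \left(-9 + 2 i\right) = 160 + \left(9 - 2 i\right) = 169 - 2 i$)
$-442766 - a{\left(\left(-1\right) 59,383 \right)} = -442766 - \left(169 - 2 i\right) = -442935 + 2 i$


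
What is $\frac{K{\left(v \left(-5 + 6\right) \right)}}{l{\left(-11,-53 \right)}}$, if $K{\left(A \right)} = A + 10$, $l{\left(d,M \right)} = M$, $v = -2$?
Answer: $- \frac{8}{53} \approx -0.15094$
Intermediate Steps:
$K{\left(A \right)} = 10 + A$
$\frac{K{\left(v \left(-5 + 6\right) \right)}}{l{\left(-11,-53 \right)}} = \frac{10 - 2 \left(-5 + 6\right)}{-53} = \left(10 - 2\right) \left(- \frac{1}{53}\right) = 8 \left(- \frac{1}{53}\right) = - \frac{8}{53}$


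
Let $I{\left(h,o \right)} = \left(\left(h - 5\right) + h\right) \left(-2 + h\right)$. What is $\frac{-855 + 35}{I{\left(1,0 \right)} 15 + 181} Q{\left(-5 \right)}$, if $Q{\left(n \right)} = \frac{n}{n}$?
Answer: $- \frac{410}{113} \approx -3.6283$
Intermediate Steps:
$I{\left(h,o \right)} = \left(-5 + 2 h\right) \left(-2 + h\right)$ ($I{\left(h,o \right)} = \left(\left(-5 + h\right) + h\right) \left(-2 + h\right) = \left(-5 + 2 h\right) \left(-2 + h\right)$)
$Q{\left(n \right)} = 1$
$\frac{-855 + 35}{I{\left(1,0 \right)} 15 + 181} Q{\left(-5 \right)} = \frac{-855 + 35}{\left(10 - 9 + 2 \cdot 1^{2}\right) 15 + 181} \cdot 1 = - \frac{820}{\left(10 - 9 + 2 \cdot 1\right) 15 + 181} \cdot 1 = - \frac{820}{\left(10 - 9 + 2\right) 15 + 181} \cdot 1 = - \frac{820}{3 \cdot 15 + 181} \cdot 1 = - \frac{820}{45 + 181} \cdot 1 = - \frac{820}{226} \cdot 1 = \left(-820\right) \frac{1}{226} \cdot 1 = \left(- \frac{410}{113}\right) 1 = - \frac{410}{113}$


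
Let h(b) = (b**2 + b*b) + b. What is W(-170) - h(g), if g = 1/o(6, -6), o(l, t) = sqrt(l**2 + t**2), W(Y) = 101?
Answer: 3635/36 - sqrt(2)/12 ≈ 100.85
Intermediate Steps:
g = sqrt(2)/12 (g = 1/(sqrt(6**2 + (-6)**2)) = 1/(sqrt(36 + 36)) = 1/(sqrt(72)) = 1/(6*sqrt(2)) = sqrt(2)/12 ≈ 0.11785)
h(b) = b + 2*b**2 (h(b) = (b**2 + b**2) + b = 2*b**2 + b = b + 2*b**2)
W(-170) - h(g) = 101 - sqrt(2)/12*(1 + 2*(sqrt(2)/12)) = 101 - sqrt(2)/12*(1 + sqrt(2)/6) = 101 - sqrt(2)*(1 + sqrt(2)/6)/12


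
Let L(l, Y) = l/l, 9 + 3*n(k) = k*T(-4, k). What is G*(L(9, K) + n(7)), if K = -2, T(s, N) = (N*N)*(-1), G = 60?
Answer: -6980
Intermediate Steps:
T(s, N) = -N² (T(s, N) = N²*(-1) = -N²)
n(k) = -3 - k³/3 (n(k) = -3 + (k*(-k²))/3 = -3 + (-k³)/3 = -3 - k³/3)
L(l, Y) = 1
G*(L(9, K) + n(7)) = 60*(1 + (-3 - ⅓*7³)) = 60*(1 + (-3 - ⅓*343)) = 60*(1 + (-3 - 343/3)) = 60*(1 - 352/3) = 60*(-349/3) = -6980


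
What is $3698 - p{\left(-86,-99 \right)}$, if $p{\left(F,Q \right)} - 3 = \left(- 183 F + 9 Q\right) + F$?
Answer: $-11066$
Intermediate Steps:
$p{\left(F,Q \right)} = 3 - 182 F + 9 Q$ ($p{\left(F,Q \right)} = 3 - \left(- 9 Q + 182 F\right) = 3 - 182 F + 9 Q$)
$3698 - p{\left(-86,-99 \right)} = 3698 - \left(3 - -15652 + 9 \left(-99\right)\right) = 3698 - \left(3 + 15652 - 891\right) = 3698 - 14764 = -11066$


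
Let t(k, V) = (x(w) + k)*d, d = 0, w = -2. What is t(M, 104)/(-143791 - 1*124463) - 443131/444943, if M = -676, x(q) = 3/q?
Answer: -443131/444943 ≈ -0.99593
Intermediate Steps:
t(k, V) = 0 (t(k, V) = (3/(-2) + k)*0 = (3*(-1/2) + k)*0 = (-3/2 + k)*0 = 0)
t(M, 104)/(-143791 - 1*124463) - 443131/444943 = 0/(-143791 - 1*124463) - 443131/444943 = 0/(-143791 - 124463) - 443131*1/444943 = 0/(-268254) - 443131/444943 = 0*(-1/268254) - 443131/444943 = 0 - 443131/444943 = -443131/444943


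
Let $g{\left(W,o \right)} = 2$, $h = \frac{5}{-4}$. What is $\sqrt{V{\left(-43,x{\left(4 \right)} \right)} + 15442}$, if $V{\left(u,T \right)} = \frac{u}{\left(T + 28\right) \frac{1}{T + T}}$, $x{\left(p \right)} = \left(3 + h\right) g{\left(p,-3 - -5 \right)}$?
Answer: $\frac{2 \sqrt{34723}}{3} \approx 124.23$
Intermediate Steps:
$h = - \frac{5}{4}$ ($h = 5 \left(- \frac{1}{4}\right) = - \frac{5}{4} \approx -1.25$)
$x{\left(p \right)} = \frac{7}{2}$ ($x{\left(p \right)} = \left(3 - \frac{5}{4}\right) 2 = \frac{7}{4} \cdot 2 = \frac{7}{2}$)
$V{\left(u,T \right)} = \frac{2 T u}{28 + T}$ ($V{\left(u,T \right)} = \frac{u}{\left(28 + T\right) \frac{1}{2 T}} = \frac{u}{\frac{1}{2} \frac{1}{T} \left(28 + T\right)} = u \frac{2 T}{28 + T} = \frac{2 T u}{28 + T}$)
$\sqrt{V{\left(-43,x{\left(4 \right)} \right)} + 15442} = \sqrt{2 \cdot \frac{7}{2} \left(-43\right) \frac{1}{28 + \frac{7}{2}} + 15442} = \sqrt{2 \cdot \frac{7}{2} \left(-43\right) \frac{1}{\frac{63}{2}} + 15442} = \sqrt{2 \cdot \frac{7}{2} \left(-43\right) \frac{2}{63} + 15442} = \sqrt{- \frac{86}{9} + 15442} = \sqrt{\frac{138892}{9}} = \frac{2 \sqrt{34723}}{3}$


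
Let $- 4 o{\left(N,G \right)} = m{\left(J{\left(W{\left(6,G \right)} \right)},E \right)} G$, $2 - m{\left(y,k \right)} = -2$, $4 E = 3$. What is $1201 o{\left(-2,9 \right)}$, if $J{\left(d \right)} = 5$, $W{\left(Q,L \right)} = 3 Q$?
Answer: $-10809$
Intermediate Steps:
$E = \frac{3}{4}$ ($E = \frac{1}{4} \cdot 3 = \frac{3}{4} \approx 0.75$)
$m{\left(y,k \right)} = 4$ ($m{\left(y,k \right)} = 2 - -2 = 2 + 2 = 4$)
$o{\left(N,G \right)} = - G$ ($o{\left(N,G \right)} = - \frac{4 G}{4} = - G$)
$1201 o{\left(-2,9 \right)} = 1201 \left(\left(-1\right) 9\right) = 1201 \left(-9\right) = -10809$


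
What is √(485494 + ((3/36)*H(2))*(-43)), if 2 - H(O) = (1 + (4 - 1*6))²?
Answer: √17477655/6 ≈ 696.77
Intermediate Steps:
H(O) = 1 (H(O) = 2 - (1 + (4 - 1*6))² = 2 - (1 + (4 - 6))² = 2 - (1 - 2)² = 2 - 1*(-1)² = 2 - 1*1 = 2 - 1 = 1)
√(485494 + ((3/36)*H(2))*(-43)) = √(485494 + ((3/36)*1)*(-43)) = √(485494 + ((3*(1/36))*1)*(-43)) = √(485494 + ((1/12)*1)*(-43)) = √(485494 + (1/12)*(-43)) = √(485494 - 43/12) = √(5825885/12) = √17477655/6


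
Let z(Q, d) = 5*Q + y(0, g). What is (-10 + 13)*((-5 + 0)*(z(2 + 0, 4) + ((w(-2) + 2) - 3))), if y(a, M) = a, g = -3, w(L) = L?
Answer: -105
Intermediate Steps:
z(Q, d) = 5*Q (z(Q, d) = 5*Q + 0 = 5*Q)
(-10 + 13)*((-5 + 0)*(z(2 + 0, 4) + ((w(-2) + 2) - 3))) = (-10 + 13)*((-5 + 0)*(5*(2 + 0) + ((-2 + 2) - 3))) = 3*(-5*(5*2 + (0 - 3))) = 3*(-5*(10 - 3)) = 3*(-5*7) = 3*(-35) = -105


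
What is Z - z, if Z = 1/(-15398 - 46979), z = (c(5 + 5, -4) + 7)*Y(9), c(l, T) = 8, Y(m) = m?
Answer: -8420896/62377 ≈ -135.00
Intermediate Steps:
z = 135 (z = (8 + 7)*9 = 15*9 = 135)
Z = -1/62377 (Z = 1/(-62377) = -1/62377 ≈ -1.6032e-5)
Z - z = -1/62377 - 1*135 = -1/62377 - 135 = -8420896/62377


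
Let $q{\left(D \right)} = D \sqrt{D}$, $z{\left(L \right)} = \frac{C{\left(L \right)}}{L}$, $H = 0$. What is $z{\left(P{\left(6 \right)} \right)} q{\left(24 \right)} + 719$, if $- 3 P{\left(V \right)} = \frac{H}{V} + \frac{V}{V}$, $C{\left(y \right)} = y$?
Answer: $719 + 48 \sqrt{6} \approx 836.58$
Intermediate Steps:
$P{\left(V \right)} = - \frac{1}{3}$ ($P{\left(V \right)} = - \frac{\frac{0}{V} + \frac{V}{V}}{3} = - \frac{0 + 1}{3} = \left(- \frac{1}{3}\right) 1 = - \frac{1}{3}$)
$z{\left(L \right)} = 1$ ($z{\left(L \right)} = \frac{L}{L} = 1$)
$q{\left(D \right)} = D^{\frac{3}{2}}$
$z{\left(P{\left(6 \right)} \right)} q{\left(24 \right)} + 719 = 1 \cdot 24^{\frac{3}{2}} + 719 = 1 \cdot 48 \sqrt{6} + 719 = 48 \sqrt{6} + 719 = 719 + 48 \sqrt{6}$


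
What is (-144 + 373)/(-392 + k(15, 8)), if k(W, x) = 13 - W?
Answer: -229/394 ≈ -0.58122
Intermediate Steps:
(-144 + 373)/(-392 + k(15, 8)) = (-144 + 373)/(-392 + (13 - 1*15)) = 229/(-392 + (13 - 15)) = 229/(-392 - 2) = 229/(-394) = 229*(-1/394) = -229/394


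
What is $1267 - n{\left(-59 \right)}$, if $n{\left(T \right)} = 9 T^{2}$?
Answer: $-30062$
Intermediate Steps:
$1267 - n{\left(-59 \right)} = 1267 - 9 \left(-59\right)^{2} = 1267 - 9 \cdot 3481 = 1267 - 31329 = -30062$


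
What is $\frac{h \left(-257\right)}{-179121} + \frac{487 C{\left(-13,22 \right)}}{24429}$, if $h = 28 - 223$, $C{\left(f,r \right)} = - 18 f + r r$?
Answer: $\frac{20469421417}{1458582303} \approx 14.034$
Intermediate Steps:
$C{\left(f,r \right)} = r^{2} - 18 f$ ($C{\left(f,r \right)} = - 18 f + r^{2} = r^{2} - 18 f$)
$h = -195$ ($h = 28 - 223 = -195$)
$\frac{h \left(-257\right)}{-179121} + \frac{487 C{\left(-13,22 \right)}}{24429} = \frac{\left(-195\right) \left(-257\right)}{-179121} + \frac{487 \left(22^{2} - -234\right)}{24429} = 50115 \left(- \frac{1}{179121}\right) + 487 \left(484 + 234\right) \frac{1}{24429} = - \frac{16705}{59707} + 487 \cdot 718 \cdot \frac{1}{24429} = - \frac{16705}{59707} + 349666 \cdot \frac{1}{24429} = - \frac{16705}{59707} + \frac{349666}{24429} = \frac{20469421417}{1458582303}$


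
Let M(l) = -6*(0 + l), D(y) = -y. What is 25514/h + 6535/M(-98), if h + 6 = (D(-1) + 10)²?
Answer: 15753757/67620 ≈ 232.97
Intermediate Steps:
M(l) = -6*l
h = 115 (h = -6 + (-1*(-1) + 10)² = -6 + (1 + 10)² = -6 + 11² = -6 + 121 = 115)
25514/h + 6535/M(-98) = 25514/115 + 6535/((-6*(-98))) = 25514*(1/115) + 6535/588 = 25514/115 + 6535*(1/588) = 25514/115 + 6535/588 = 15753757/67620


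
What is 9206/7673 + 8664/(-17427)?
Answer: 31318030/44572457 ≈ 0.70263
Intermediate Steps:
9206/7673 + 8664/(-17427) = 9206*(1/7673) + 8664*(-1/17427) = 9206/7673 - 2888/5809 = 31318030/44572457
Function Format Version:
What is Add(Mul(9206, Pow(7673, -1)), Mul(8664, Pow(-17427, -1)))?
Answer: Rational(31318030, 44572457) ≈ 0.70263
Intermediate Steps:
Add(Mul(9206, Pow(7673, -1)), Mul(8664, Pow(-17427, -1))) = Add(Mul(9206, Rational(1, 7673)), Mul(8664, Rational(-1, 17427))) = Add(Rational(9206, 7673), Rational(-2888, 5809)) = Rational(31318030, 44572457)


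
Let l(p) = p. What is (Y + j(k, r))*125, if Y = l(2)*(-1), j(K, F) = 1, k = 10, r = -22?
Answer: -125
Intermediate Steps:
Y = -2 (Y = 2*(-1) = -2)
(Y + j(k, r))*125 = (-2 + 1)*125 = -1*125 = -125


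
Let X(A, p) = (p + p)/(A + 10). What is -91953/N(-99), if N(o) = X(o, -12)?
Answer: -2727939/8 ≈ -3.4099e+5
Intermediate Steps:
X(A, p) = 2*p/(10 + A) (X(A, p) = (2*p)/(10 + A) = 2*p/(10 + A))
N(o) = -24/(10 + o) (N(o) = 2*(-12)/(10 + o) = -24/(10 + o))
-91953/N(-99) = -91953/((-24/(10 - 99))) = -91953/((-24/(-89))) = -91953/((-24*(-1/89))) = -91953/24/89 = -91953*89/24 = -2727939/8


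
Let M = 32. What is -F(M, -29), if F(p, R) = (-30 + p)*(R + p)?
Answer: -6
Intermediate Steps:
-F(M, -29) = -(32**2 - 30*(-29) - 30*32 - 29*32) = -(1024 + 870 - 960 - 928) = -1*6 = -6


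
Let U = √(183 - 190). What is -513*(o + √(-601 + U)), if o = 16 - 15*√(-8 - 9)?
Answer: -8208 - 513*√(-601 + I*√7) + 7695*I*√17 ≈ -8235.7 + 19151.0*I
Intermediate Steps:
U = I*√7 (U = √(-7) = I*√7 ≈ 2.6458*I)
o = 16 - 15*I*√17 ≈ 16.0 - 61.847*I
-513*(o + √(-601 + U)) = -513*((16 - 15*I*√17) + √(-601 + I*√7)) = -513*(16 + √(-601 + I*√7) - 15*I*√17) = -8208 - 513*√(-601 + I*√7) + 7695*I*√17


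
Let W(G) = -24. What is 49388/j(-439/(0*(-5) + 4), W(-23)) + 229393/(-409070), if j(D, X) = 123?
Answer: 20174933821/50315610 ≈ 400.97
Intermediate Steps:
49388/j(-439/(0*(-5) + 4), W(-23)) + 229393/(-409070) = 49388/123 + 229393/(-409070) = 49388*(1/123) + 229393*(-1/409070) = 49388/123 - 229393/409070 = 20174933821/50315610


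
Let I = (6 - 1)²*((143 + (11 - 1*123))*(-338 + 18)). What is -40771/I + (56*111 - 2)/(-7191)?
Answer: -1247887739/1783368000 ≈ -0.69974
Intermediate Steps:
I = -248000 (I = 5²*((143 + (11 - 123))*(-320)) = 25*((143 - 112)*(-320)) = 25*(31*(-320)) = 25*(-9920) = -248000)
-40771/I + (56*111 - 2)/(-7191) = -40771/(-248000) + (56*111 - 2)/(-7191) = -40771*(-1/248000) + (6216 - 2)*(-1/7191) = 40771/248000 + 6214*(-1/7191) = 40771/248000 - 6214/7191 = -1247887739/1783368000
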